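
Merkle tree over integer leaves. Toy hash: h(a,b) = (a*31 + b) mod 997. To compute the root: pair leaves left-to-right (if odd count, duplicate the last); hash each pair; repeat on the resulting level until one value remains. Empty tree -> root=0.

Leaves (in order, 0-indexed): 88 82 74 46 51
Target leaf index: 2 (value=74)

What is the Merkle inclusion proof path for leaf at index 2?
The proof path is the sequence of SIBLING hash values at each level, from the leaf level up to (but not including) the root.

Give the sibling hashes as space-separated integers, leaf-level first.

L0 (leaves): [88, 82, 74, 46, 51], target index=2
L1: h(88,82)=(88*31+82)%997=816 [pair 0] h(74,46)=(74*31+46)%997=346 [pair 1] h(51,51)=(51*31+51)%997=635 [pair 2] -> [816, 346, 635]
  Sibling for proof at L0: 46
L2: h(816,346)=(816*31+346)%997=717 [pair 0] h(635,635)=(635*31+635)%997=380 [pair 1] -> [717, 380]
  Sibling for proof at L1: 816
L3: h(717,380)=(717*31+380)%997=673 [pair 0] -> [673]
  Sibling for proof at L2: 380
Root: 673
Proof path (sibling hashes from leaf to root): [46, 816, 380]

Answer: 46 816 380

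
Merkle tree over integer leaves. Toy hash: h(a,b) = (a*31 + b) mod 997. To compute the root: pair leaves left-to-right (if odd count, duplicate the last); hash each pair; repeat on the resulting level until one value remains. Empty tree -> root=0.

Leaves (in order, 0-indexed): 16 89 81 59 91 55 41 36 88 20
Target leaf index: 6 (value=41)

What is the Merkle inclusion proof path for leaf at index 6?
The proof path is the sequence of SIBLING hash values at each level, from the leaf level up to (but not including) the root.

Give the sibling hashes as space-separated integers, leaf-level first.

L0 (leaves): [16, 89, 81, 59, 91, 55, 41, 36, 88, 20], target index=6
L1: h(16,89)=(16*31+89)%997=585 [pair 0] h(81,59)=(81*31+59)%997=576 [pair 1] h(91,55)=(91*31+55)%997=882 [pair 2] h(41,36)=(41*31+36)%997=310 [pair 3] h(88,20)=(88*31+20)%997=754 [pair 4] -> [585, 576, 882, 310, 754]
  Sibling for proof at L0: 36
L2: h(585,576)=(585*31+576)%997=765 [pair 0] h(882,310)=(882*31+310)%997=733 [pair 1] h(754,754)=(754*31+754)%997=200 [pair 2] -> [765, 733, 200]
  Sibling for proof at L1: 882
L3: h(765,733)=(765*31+733)%997=520 [pair 0] h(200,200)=(200*31+200)%997=418 [pair 1] -> [520, 418]
  Sibling for proof at L2: 765
L4: h(520,418)=(520*31+418)%997=586 [pair 0] -> [586]
  Sibling for proof at L3: 418
Root: 586
Proof path (sibling hashes from leaf to root): [36, 882, 765, 418]

Answer: 36 882 765 418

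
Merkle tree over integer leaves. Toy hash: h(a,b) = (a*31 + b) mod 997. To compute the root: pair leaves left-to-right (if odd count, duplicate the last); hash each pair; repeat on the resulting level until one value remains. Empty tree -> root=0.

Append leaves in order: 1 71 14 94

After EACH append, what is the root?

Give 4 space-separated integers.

Answer: 1 102 619 699

Derivation:
After append 1 (leaves=[1]):
  L0: [1]
  root=1
After append 71 (leaves=[1, 71]):
  L0: [1, 71]
  L1: h(1,71)=(1*31+71)%997=102 -> [102]
  root=102
After append 14 (leaves=[1, 71, 14]):
  L0: [1, 71, 14]
  L1: h(1,71)=(1*31+71)%997=102 h(14,14)=(14*31+14)%997=448 -> [102, 448]
  L2: h(102,448)=(102*31+448)%997=619 -> [619]
  root=619
After append 94 (leaves=[1, 71, 14, 94]):
  L0: [1, 71, 14, 94]
  L1: h(1,71)=(1*31+71)%997=102 h(14,94)=(14*31+94)%997=528 -> [102, 528]
  L2: h(102,528)=(102*31+528)%997=699 -> [699]
  root=699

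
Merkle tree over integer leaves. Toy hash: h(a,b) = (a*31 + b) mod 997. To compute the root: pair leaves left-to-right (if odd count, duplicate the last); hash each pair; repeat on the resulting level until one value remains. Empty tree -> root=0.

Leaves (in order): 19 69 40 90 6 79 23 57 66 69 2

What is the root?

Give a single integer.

L0: [19, 69, 40, 90, 6, 79, 23, 57, 66, 69, 2]
L1: h(19,69)=(19*31+69)%997=658 h(40,90)=(40*31+90)%997=333 h(6,79)=(6*31+79)%997=265 h(23,57)=(23*31+57)%997=770 h(66,69)=(66*31+69)%997=121 h(2,2)=(2*31+2)%997=64 -> [658, 333, 265, 770, 121, 64]
L2: h(658,333)=(658*31+333)%997=791 h(265,770)=(265*31+770)%997=12 h(121,64)=(121*31+64)%997=824 -> [791, 12, 824]
L3: h(791,12)=(791*31+12)%997=605 h(824,824)=(824*31+824)%997=446 -> [605, 446]
L4: h(605,446)=(605*31+446)%997=258 -> [258]

Answer: 258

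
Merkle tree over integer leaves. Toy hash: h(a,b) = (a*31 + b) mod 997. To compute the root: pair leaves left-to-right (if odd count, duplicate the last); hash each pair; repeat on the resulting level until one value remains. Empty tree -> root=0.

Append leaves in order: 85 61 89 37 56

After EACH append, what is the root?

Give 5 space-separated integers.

After append 85 (leaves=[85]):
  L0: [85]
  root=85
After append 61 (leaves=[85, 61]):
  L0: [85, 61]
  L1: h(85,61)=(85*31+61)%997=702 -> [702]
  root=702
After append 89 (leaves=[85, 61, 89]):
  L0: [85, 61, 89]
  L1: h(85,61)=(85*31+61)%997=702 h(89,89)=(89*31+89)%997=854 -> [702, 854]
  L2: h(702,854)=(702*31+854)%997=682 -> [682]
  root=682
After append 37 (leaves=[85, 61, 89, 37]):
  L0: [85, 61, 89, 37]
  L1: h(85,61)=(85*31+61)%997=702 h(89,37)=(89*31+37)%997=802 -> [702, 802]
  L2: h(702,802)=(702*31+802)%997=630 -> [630]
  root=630
After append 56 (leaves=[85, 61, 89, 37, 56]):
  L0: [85, 61, 89, 37, 56]
  L1: h(85,61)=(85*31+61)%997=702 h(89,37)=(89*31+37)%997=802 h(56,56)=(56*31+56)%997=795 -> [702, 802, 795]
  L2: h(702,802)=(702*31+802)%997=630 h(795,795)=(795*31+795)%997=515 -> [630, 515]
  L3: h(630,515)=(630*31+515)%997=105 -> [105]
  root=105

Answer: 85 702 682 630 105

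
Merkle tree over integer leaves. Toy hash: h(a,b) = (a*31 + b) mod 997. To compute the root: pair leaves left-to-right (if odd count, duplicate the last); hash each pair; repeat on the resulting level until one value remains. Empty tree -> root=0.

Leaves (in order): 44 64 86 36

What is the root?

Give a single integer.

L0: [44, 64, 86, 36]
L1: h(44,64)=(44*31+64)%997=431 h(86,36)=(86*31+36)%997=708 -> [431, 708]
L2: h(431,708)=(431*31+708)%997=111 -> [111]

Answer: 111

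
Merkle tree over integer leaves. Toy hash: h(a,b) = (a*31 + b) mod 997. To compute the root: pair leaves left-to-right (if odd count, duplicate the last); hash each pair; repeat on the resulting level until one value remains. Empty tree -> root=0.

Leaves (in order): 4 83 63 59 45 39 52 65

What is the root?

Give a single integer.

L0: [4, 83, 63, 59, 45, 39, 52, 65]
L1: h(4,83)=(4*31+83)%997=207 h(63,59)=(63*31+59)%997=18 h(45,39)=(45*31+39)%997=437 h(52,65)=(52*31+65)%997=680 -> [207, 18, 437, 680]
L2: h(207,18)=(207*31+18)%997=453 h(437,680)=(437*31+680)%997=269 -> [453, 269]
L3: h(453,269)=(453*31+269)%997=354 -> [354]

Answer: 354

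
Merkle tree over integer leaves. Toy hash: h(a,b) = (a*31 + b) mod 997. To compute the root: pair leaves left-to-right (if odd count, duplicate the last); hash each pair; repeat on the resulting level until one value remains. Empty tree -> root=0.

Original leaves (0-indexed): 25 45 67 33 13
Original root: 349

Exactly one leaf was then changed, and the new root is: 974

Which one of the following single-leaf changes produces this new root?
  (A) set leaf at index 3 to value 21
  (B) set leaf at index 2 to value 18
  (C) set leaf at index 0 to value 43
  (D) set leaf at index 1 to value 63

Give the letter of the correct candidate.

Original leaves: [25, 45, 67, 33, 13]
Target new root: 974
Try each candidate change and compute the resulting root:
Candidate A: set leaf[3] = 21 -> leaves = [25, 45, 67, 21, 13]
  L0: [25, 45, 67, 21, 13]
  L1: h(25,45)=(25*31+45)%997=820 h(67,21)=(67*31+21)%997=104 h(13,13)=(13*31+13)%997=416 -> [820, 104, 416]
  L2: h(820,104)=(820*31+104)%997=599 h(416,416)=(416*31+416)%997=351 -> [599, 351]
  L3: h(599,351)=(599*31+351)%997=974 -> [974]
  root = 974 == target 974  ** MATCH **
Candidate B: set leaf[2] = 18 -> leaves = [25, 45, 18, 33, 13]
  L0: [25, 45, 18, 33, 13]
  L1: h(25,45)=(25*31+45)%997=820 h(18,33)=(18*31+33)%997=591 h(13,13)=(13*31+13)%997=416 -> [820, 591, 416]
  L2: h(820,591)=(820*31+591)%997=89 h(416,416)=(416*31+416)%997=351 -> [89, 351]
  L3: h(89,351)=(89*31+351)%997=119 -> [119]
  root = 119 != target 974
Candidate C: set leaf[0] = 43 -> leaves = [43, 45, 67, 33, 13]
  L0: [43, 45, 67, 33, 13]
  L1: h(43,45)=(43*31+45)%997=381 h(67,33)=(67*31+33)%997=116 h(13,13)=(13*31+13)%997=416 -> [381, 116, 416]
  L2: h(381,116)=(381*31+116)%997=960 h(416,416)=(416*31+416)%997=351 -> [960, 351]
  L3: h(960,351)=(960*31+351)%997=201 -> [201]
  root = 201 != target 974
Candidate D: set leaf[1] = 63 -> leaves = [25, 63, 67, 33, 13]
  L0: [25, 63, 67, 33, 13]
  L1: h(25,63)=(25*31+63)%997=838 h(67,33)=(67*31+33)%997=116 h(13,13)=(13*31+13)%997=416 -> [838, 116, 416]
  L2: h(838,116)=(838*31+116)%997=172 h(416,416)=(416*31+416)%997=351 -> [172, 351]
  L3: h(172,351)=(172*31+351)%997=698 -> [698]
  root = 698 != target 974
Candidate A produces the target root.

Answer: A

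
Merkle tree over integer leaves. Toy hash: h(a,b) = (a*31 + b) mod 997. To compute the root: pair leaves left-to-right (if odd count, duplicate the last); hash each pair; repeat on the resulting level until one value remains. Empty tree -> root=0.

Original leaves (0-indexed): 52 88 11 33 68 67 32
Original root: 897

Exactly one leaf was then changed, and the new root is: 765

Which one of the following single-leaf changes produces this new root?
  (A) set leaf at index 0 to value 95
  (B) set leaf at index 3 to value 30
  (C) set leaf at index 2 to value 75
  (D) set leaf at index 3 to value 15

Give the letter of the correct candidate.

Answer: A

Derivation:
Original leaves: [52, 88, 11, 33, 68, 67, 32]
Target new root: 765
Try each candidate change and compute the resulting root:
Candidate A: set leaf[0] = 95 -> leaves = [95, 88, 11, 33, 68, 67, 32]
  L0: [95, 88, 11, 33, 68, 67, 32]
  L1: h(95,88)=(95*31+88)%997=42 h(11,33)=(11*31+33)%997=374 h(68,67)=(68*31+67)%997=181 h(32,32)=(32*31+32)%997=27 -> [42, 374, 181, 27]
  L2: h(42,374)=(42*31+374)%997=679 h(181,27)=(181*31+27)%997=653 -> [679, 653]
  L3: h(679,653)=(679*31+653)%997=765 -> [765]
  root = 765 == target 765  ** MATCH **
Candidate B: set leaf[3] = 30 -> leaves = [52, 88, 11, 30, 68, 67, 32]
  L0: [52, 88, 11, 30, 68, 67, 32]
  L1: h(52,88)=(52*31+88)%997=703 h(11,30)=(11*31+30)%997=371 h(68,67)=(68*31+67)%997=181 h(32,32)=(32*31+32)%997=27 -> [703, 371, 181, 27]
  L2: h(703,371)=(703*31+371)%997=230 h(181,27)=(181*31+27)%997=653 -> [230, 653]
  L3: h(230,653)=(230*31+653)%997=804 -> [804]
  root = 804 != target 765
Candidate C: set leaf[2] = 75 -> leaves = [52, 88, 75, 33, 68, 67, 32]
  L0: [52, 88, 75, 33, 68, 67, 32]
  L1: h(52,88)=(52*31+88)%997=703 h(75,33)=(75*31+33)%997=364 h(68,67)=(68*31+67)%997=181 h(32,32)=(32*31+32)%997=27 -> [703, 364, 181, 27]
  L2: h(703,364)=(703*31+364)%997=223 h(181,27)=(181*31+27)%997=653 -> [223, 653]
  L3: h(223,653)=(223*31+653)%997=587 -> [587]
  root = 587 != target 765
Candidate D: set leaf[3] = 15 -> leaves = [52, 88, 11, 15, 68, 67, 32]
  L0: [52, 88, 11, 15, 68, 67, 32]
  L1: h(52,88)=(52*31+88)%997=703 h(11,15)=(11*31+15)%997=356 h(68,67)=(68*31+67)%997=181 h(32,32)=(32*31+32)%997=27 -> [703, 356, 181, 27]
  L2: h(703,356)=(703*31+356)%997=215 h(181,27)=(181*31+27)%997=653 -> [215, 653]
  L3: h(215,653)=(215*31+653)%997=339 -> [339]
  root = 339 != target 765
Candidate A produces the target root.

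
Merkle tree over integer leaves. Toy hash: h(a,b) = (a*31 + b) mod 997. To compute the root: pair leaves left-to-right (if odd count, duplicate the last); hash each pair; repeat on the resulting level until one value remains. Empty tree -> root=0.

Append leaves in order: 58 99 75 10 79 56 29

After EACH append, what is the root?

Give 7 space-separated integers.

Answer: 58 900 390 325 244 505 922

Derivation:
After append 58 (leaves=[58]):
  L0: [58]
  root=58
After append 99 (leaves=[58, 99]):
  L0: [58, 99]
  L1: h(58,99)=(58*31+99)%997=900 -> [900]
  root=900
After append 75 (leaves=[58, 99, 75]):
  L0: [58, 99, 75]
  L1: h(58,99)=(58*31+99)%997=900 h(75,75)=(75*31+75)%997=406 -> [900, 406]
  L2: h(900,406)=(900*31+406)%997=390 -> [390]
  root=390
After append 10 (leaves=[58, 99, 75, 10]):
  L0: [58, 99, 75, 10]
  L1: h(58,99)=(58*31+99)%997=900 h(75,10)=(75*31+10)%997=341 -> [900, 341]
  L2: h(900,341)=(900*31+341)%997=325 -> [325]
  root=325
After append 79 (leaves=[58, 99, 75, 10, 79]):
  L0: [58, 99, 75, 10, 79]
  L1: h(58,99)=(58*31+99)%997=900 h(75,10)=(75*31+10)%997=341 h(79,79)=(79*31+79)%997=534 -> [900, 341, 534]
  L2: h(900,341)=(900*31+341)%997=325 h(534,534)=(534*31+534)%997=139 -> [325, 139]
  L3: h(325,139)=(325*31+139)%997=244 -> [244]
  root=244
After append 56 (leaves=[58, 99, 75, 10, 79, 56]):
  L0: [58, 99, 75, 10, 79, 56]
  L1: h(58,99)=(58*31+99)%997=900 h(75,10)=(75*31+10)%997=341 h(79,56)=(79*31+56)%997=511 -> [900, 341, 511]
  L2: h(900,341)=(900*31+341)%997=325 h(511,511)=(511*31+511)%997=400 -> [325, 400]
  L3: h(325,400)=(325*31+400)%997=505 -> [505]
  root=505
After append 29 (leaves=[58, 99, 75, 10, 79, 56, 29]):
  L0: [58, 99, 75, 10, 79, 56, 29]
  L1: h(58,99)=(58*31+99)%997=900 h(75,10)=(75*31+10)%997=341 h(79,56)=(79*31+56)%997=511 h(29,29)=(29*31+29)%997=928 -> [900, 341, 511, 928]
  L2: h(900,341)=(900*31+341)%997=325 h(511,928)=(511*31+928)%997=817 -> [325, 817]
  L3: h(325,817)=(325*31+817)%997=922 -> [922]
  root=922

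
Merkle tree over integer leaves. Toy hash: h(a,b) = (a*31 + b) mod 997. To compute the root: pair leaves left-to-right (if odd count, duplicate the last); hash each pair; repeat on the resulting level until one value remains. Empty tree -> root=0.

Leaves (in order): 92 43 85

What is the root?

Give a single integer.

L0: [92, 43, 85]
L1: h(92,43)=(92*31+43)%997=901 h(85,85)=(85*31+85)%997=726 -> [901, 726]
L2: h(901,726)=(901*31+726)%997=741 -> [741]

Answer: 741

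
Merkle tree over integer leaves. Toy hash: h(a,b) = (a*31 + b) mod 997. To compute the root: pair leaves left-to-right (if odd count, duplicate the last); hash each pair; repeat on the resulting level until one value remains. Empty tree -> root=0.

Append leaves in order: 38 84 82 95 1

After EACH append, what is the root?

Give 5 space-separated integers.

Answer: 38 265 869 882 450

Derivation:
After append 38 (leaves=[38]):
  L0: [38]
  root=38
After append 84 (leaves=[38, 84]):
  L0: [38, 84]
  L1: h(38,84)=(38*31+84)%997=265 -> [265]
  root=265
After append 82 (leaves=[38, 84, 82]):
  L0: [38, 84, 82]
  L1: h(38,84)=(38*31+84)%997=265 h(82,82)=(82*31+82)%997=630 -> [265, 630]
  L2: h(265,630)=(265*31+630)%997=869 -> [869]
  root=869
After append 95 (leaves=[38, 84, 82, 95]):
  L0: [38, 84, 82, 95]
  L1: h(38,84)=(38*31+84)%997=265 h(82,95)=(82*31+95)%997=643 -> [265, 643]
  L2: h(265,643)=(265*31+643)%997=882 -> [882]
  root=882
After append 1 (leaves=[38, 84, 82, 95, 1]):
  L0: [38, 84, 82, 95, 1]
  L1: h(38,84)=(38*31+84)%997=265 h(82,95)=(82*31+95)%997=643 h(1,1)=(1*31+1)%997=32 -> [265, 643, 32]
  L2: h(265,643)=(265*31+643)%997=882 h(32,32)=(32*31+32)%997=27 -> [882, 27]
  L3: h(882,27)=(882*31+27)%997=450 -> [450]
  root=450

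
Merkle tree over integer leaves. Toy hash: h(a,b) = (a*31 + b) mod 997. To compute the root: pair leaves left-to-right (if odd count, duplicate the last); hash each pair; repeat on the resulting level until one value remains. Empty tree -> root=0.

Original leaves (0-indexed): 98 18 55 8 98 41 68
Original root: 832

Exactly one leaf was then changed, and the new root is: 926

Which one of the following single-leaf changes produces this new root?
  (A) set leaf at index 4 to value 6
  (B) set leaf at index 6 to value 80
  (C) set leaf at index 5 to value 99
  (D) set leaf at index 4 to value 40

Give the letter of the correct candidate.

Answer: D

Derivation:
Original leaves: [98, 18, 55, 8, 98, 41, 68]
Target new root: 926
Try each candidate change and compute the resulting root:
Candidate A: set leaf[4] = 6 -> leaves = [98, 18, 55, 8, 6, 41, 68]
  L0: [98, 18, 55, 8, 6, 41, 68]
  L1: h(98,18)=(98*31+18)%997=65 h(55,8)=(55*31+8)%997=716 h(6,41)=(6*31+41)%997=227 h(68,68)=(68*31+68)%997=182 -> [65, 716, 227, 182]
  L2: h(65,716)=(65*31+716)%997=737 h(227,182)=(227*31+182)%997=240 -> [737, 240]
  L3: h(737,240)=(737*31+240)%997=156 -> [156]
  root = 156 != target 926
Candidate B: set leaf[6] = 80 -> leaves = [98, 18, 55, 8, 98, 41, 80]
  L0: [98, 18, 55, 8, 98, 41, 80]
  L1: h(98,18)=(98*31+18)%997=65 h(55,8)=(55*31+8)%997=716 h(98,41)=(98*31+41)%997=88 h(80,80)=(80*31+80)%997=566 -> [65, 716, 88, 566]
  L2: h(65,716)=(65*31+716)%997=737 h(88,566)=(88*31+566)%997=303 -> [737, 303]
  L3: h(737,303)=(737*31+303)%997=219 -> [219]
  root = 219 != target 926
Candidate C: set leaf[5] = 99 -> leaves = [98, 18, 55, 8, 98, 99, 68]
  L0: [98, 18, 55, 8, 98, 99, 68]
  L1: h(98,18)=(98*31+18)%997=65 h(55,8)=(55*31+8)%997=716 h(98,99)=(98*31+99)%997=146 h(68,68)=(68*31+68)%997=182 -> [65, 716, 146, 182]
  L2: h(65,716)=(65*31+716)%997=737 h(146,182)=(146*31+182)%997=720 -> [737, 720]
  L3: h(737,720)=(737*31+720)%997=636 -> [636]
  root = 636 != target 926
Candidate D: set leaf[4] = 40 -> leaves = [98, 18, 55, 8, 40, 41, 68]
  L0: [98, 18, 55, 8, 40, 41, 68]
  L1: h(98,18)=(98*31+18)%997=65 h(55,8)=(55*31+8)%997=716 h(40,41)=(40*31+41)%997=284 h(68,68)=(68*31+68)%997=182 -> [65, 716, 284, 182]
  L2: h(65,716)=(65*31+716)%997=737 h(284,182)=(284*31+182)%997=13 -> [737, 13]
  L3: h(737,13)=(737*31+13)%997=926 -> [926]
  root = 926 == target 926  ** MATCH **
Candidate D produces the target root.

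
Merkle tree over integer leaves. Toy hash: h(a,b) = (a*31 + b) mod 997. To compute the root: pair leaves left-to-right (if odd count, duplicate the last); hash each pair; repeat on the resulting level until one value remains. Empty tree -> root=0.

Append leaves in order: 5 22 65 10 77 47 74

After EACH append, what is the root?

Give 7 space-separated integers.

Answer: 5 177 588 533 656 693 627

Derivation:
After append 5 (leaves=[5]):
  L0: [5]
  root=5
After append 22 (leaves=[5, 22]):
  L0: [5, 22]
  L1: h(5,22)=(5*31+22)%997=177 -> [177]
  root=177
After append 65 (leaves=[5, 22, 65]):
  L0: [5, 22, 65]
  L1: h(5,22)=(5*31+22)%997=177 h(65,65)=(65*31+65)%997=86 -> [177, 86]
  L2: h(177,86)=(177*31+86)%997=588 -> [588]
  root=588
After append 10 (leaves=[5, 22, 65, 10]):
  L0: [5, 22, 65, 10]
  L1: h(5,22)=(5*31+22)%997=177 h(65,10)=(65*31+10)%997=31 -> [177, 31]
  L2: h(177,31)=(177*31+31)%997=533 -> [533]
  root=533
After append 77 (leaves=[5, 22, 65, 10, 77]):
  L0: [5, 22, 65, 10, 77]
  L1: h(5,22)=(5*31+22)%997=177 h(65,10)=(65*31+10)%997=31 h(77,77)=(77*31+77)%997=470 -> [177, 31, 470]
  L2: h(177,31)=(177*31+31)%997=533 h(470,470)=(470*31+470)%997=85 -> [533, 85]
  L3: h(533,85)=(533*31+85)%997=656 -> [656]
  root=656
After append 47 (leaves=[5, 22, 65, 10, 77, 47]):
  L0: [5, 22, 65, 10, 77, 47]
  L1: h(5,22)=(5*31+22)%997=177 h(65,10)=(65*31+10)%997=31 h(77,47)=(77*31+47)%997=440 -> [177, 31, 440]
  L2: h(177,31)=(177*31+31)%997=533 h(440,440)=(440*31+440)%997=122 -> [533, 122]
  L3: h(533,122)=(533*31+122)%997=693 -> [693]
  root=693
After append 74 (leaves=[5, 22, 65, 10, 77, 47, 74]):
  L0: [5, 22, 65, 10, 77, 47, 74]
  L1: h(5,22)=(5*31+22)%997=177 h(65,10)=(65*31+10)%997=31 h(77,47)=(77*31+47)%997=440 h(74,74)=(74*31+74)%997=374 -> [177, 31, 440, 374]
  L2: h(177,31)=(177*31+31)%997=533 h(440,374)=(440*31+374)%997=56 -> [533, 56]
  L3: h(533,56)=(533*31+56)%997=627 -> [627]
  root=627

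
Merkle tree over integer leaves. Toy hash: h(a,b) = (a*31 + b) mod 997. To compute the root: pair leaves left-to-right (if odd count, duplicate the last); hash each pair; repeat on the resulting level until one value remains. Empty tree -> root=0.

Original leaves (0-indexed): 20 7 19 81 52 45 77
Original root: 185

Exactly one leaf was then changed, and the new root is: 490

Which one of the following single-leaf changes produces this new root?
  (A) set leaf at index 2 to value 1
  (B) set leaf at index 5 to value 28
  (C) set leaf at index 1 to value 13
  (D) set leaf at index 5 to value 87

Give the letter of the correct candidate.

Answer: D

Derivation:
Original leaves: [20, 7, 19, 81, 52, 45, 77]
Target new root: 490
Try each candidate change and compute the resulting root:
Candidate A: set leaf[2] = 1 -> leaves = [20, 7, 1, 81, 52, 45, 77]
  L0: [20, 7, 1, 81, 52, 45, 77]
  L1: h(20,7)=(20*31+7)%997=627 h(1,81)=(1*31+81)%997=112 h(52,45)=(52*31+45)%997=660 h(77,77)=(77*31+77)%997=470 -> [627, 112, 660, 470]
  L2: h(627,112)=(627*31+112)%997=606 h(660,470)=(660*31+470)%997=990 -> [606, 990]
  L3: h(606,990)=(606*31+990)%997=833 -> [833]
  root = 833 != target 490
Candidate B: set leaf[5] = 28 -> leaves = [20, 7, 19, 81, 52, 28, 77]
  L0: [20, 7, 19, 81, 52, 28, 77]
  L1: h(20,7)=(20*31+7)%997=627 h(19,81)=(19*31+81)%997=670 h(52,28)=(52*31+28)%997=643 h(77,77)=(77*31+77)%997=470 -> [627, 670, 643, 470]
  L2: h(627,670)=(627*31+670)%997=167 h(643,470)=(643*31+470)%997=463 -> [167, 463]
  L3: h(167,463)=(167*31+463)%997=655 -> [655]
  root = 655 != target 490
Candidate C: set leaf[1] = 13 -> leaves = [20, 13, 19, 81, 52, 45, 77]
  L0: [20, 13, 19, 81, 52, 45, 77]
  L1: h(20,13)=(20*31+13)%997=633 h(19,81)=(19*31+81)%997=670 h(52,45)=(52*31+45)%997=660 h(77,77)=(77*31+77)%997=470 -> [633, 670, 660, 470]
  L2: h(633,670)=(633*31+670)%997=353 h(660,470)=(660*31+470)%997=990 -> [353, 990]
  L3: h(353,990)=(353*31+990)%997=966 -> [966]
  root = 966 != target 490
Candidate D: set leaf[5] = 87 -> leaves = [20, 7, 19, 81, 52, 87, 77]
  L0: [20, 7, 19, 81, 52, 87, 77]
  L1: h(20,7)=(20*31+7)%997=627 h(19,81)=(19*31+81)%997=670 h(52,87)=(52*31+87)%997=702 h(77,77)=(77*31+77)%997=470 -> [627, 670, 702, 470]
  L2: h(627,670)=(627*31+670)%997=167 h(702,470)=(702*31+470)%997=298 -> [167, 298]
  L3: h(167,298)=(167*31+298)%997=490 -> [490]
  root = 490 == target 490  ** MATCH **
Candidate D produces the target root.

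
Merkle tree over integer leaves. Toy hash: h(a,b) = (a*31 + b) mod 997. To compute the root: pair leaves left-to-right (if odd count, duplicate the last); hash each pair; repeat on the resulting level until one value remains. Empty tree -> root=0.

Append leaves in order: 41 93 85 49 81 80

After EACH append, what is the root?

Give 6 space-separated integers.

Answer: 41 367 139 103 395 363

Derivation:
After append 41 (leaves=[41]):
  L0: [41]
  root=41
After append 93 (leaves=[41, 93]):
  L0: [41, 93]
  L1: h(41,93)=(41*31+93)%997=367 -> [367]
  root=367
After append 85 (leaves=[41, 93, 85]):
  L0: [41, 93, 85]
  L1: h(41,93)=(41*31+93)%997=367 h(85,85)=(85*31+85)%997=726 -> [367, 726]
  L2: h(367,726)=(367*31+726)%997=139 -> [139]
  root=139
After append 49 (leaves=[41, 93, 85, 49]):
  L0: [41, 93, 85, 49]
  L1: h(41,93)=(41*31+93)%997=367 h(85,49)=(85*31+49)%997=690 -> [367, 690]
  L2: h(367,690)=(367*31+690)%997=103 -> [103]
  root=103
After append 81 (leaves=[41, 93, 85, 49, 81]):
  L0: [41, 93, 85, 49, 81]
  L1: h(41,93)=(41*31+93)%997=367 h(85,49)=(85*31+49)%997=690 h(81,81)=(81*31+81)%997=598 -> [367, 690, 598]
  L2: h(367,690)=(367*31+690)%997=103 h(598,598)=(598*31+598)%997=193 -> [103, 193]
  L3: h(103,193)=(103*31+193)%997=395 -> [395]
  root=395
After append 80 (leaves=[41, 93, 85, 49, 81, 80]):
  L0: [41, 93, 85, 49, 81, 80]
  L1: h(41,93)=(41*31+93)%997=367 h(85,49)=(85*31+49)%997=690 h(81,80)=(81*31+80)%997=597 -> [367, 690, 597]
  L2: h(367,690)=(367*31+690)%997=103 h(597,597)=(597*31+597)%997=161 -> [103, 161]
  L3: h(103,161)=(103*31+161)%997=363 -> [363]
  root=363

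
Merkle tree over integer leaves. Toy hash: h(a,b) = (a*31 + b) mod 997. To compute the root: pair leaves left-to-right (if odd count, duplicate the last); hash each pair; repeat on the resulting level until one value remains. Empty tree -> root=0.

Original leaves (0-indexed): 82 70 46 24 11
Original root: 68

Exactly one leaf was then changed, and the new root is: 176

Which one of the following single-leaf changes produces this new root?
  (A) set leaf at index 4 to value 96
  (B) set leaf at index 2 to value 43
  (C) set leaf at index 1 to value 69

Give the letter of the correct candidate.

Answer: B

Derivation:
Original leaves: [82, 70, 46, 24, 11]
Target new root: 176
Try each candidate change and compute the resulting root:
Candidate A: set leaf[4] = 96 -> leaves = [82, 70, 46, 24, 96]
  L0: [82, 70, 46, 24, 96]
  L1: h(82,70)=(82*31+70)%997=618 h(46,24)=(46*31+24)%997=453 h(96,96)=(96*31+96)%997=81 -> [618, 453, 81]
  L2: h(618,453)=(618*31+453)%997=668 h(81,81)=(81*31+81)%997=598 -> [668, 598]
  L3: h(668,598)=(668*31+598)%997=369 -> [369]
  root = 369 != target 176
Candidate B: set leaf[2] = 43 -> leaves = [82, 70, 43, 24, 11]
  L0: [82, 70, 43, 24, 11]
  L1: h(82,70)=(82*31+70)%997=618 h(43,24)=(43*31+24)%997=360 h(11,11)=(11*31+11)%997=352 -> [618, 360, 352]
  L2: h(618,360)=(618*31+360)%997=575 h(352,352)=(352*31+352)%997=297 -> [575, 297]
  L3: h(575,297)=(575*31+297)%997=176 -> [176]
  root = 176 == target 176  ** MATCH **
Candidate C: set leaf[1] = 69 -> leaves = [82, 69, 46, 24, 11]
  L0: [82, 69, 46, 24, 11]
  L1: h(82,69)=(82*31+69)%997=617 h(46,24)=(46*31+24)%997=453 h(11,11)=(11*31+11)%997=352 -> [617, 453, 352]
  L2: h(617,453)=(617*31+453)%997=637 h(352,352)=(352*31+352)%997=297 -> [637, 297]
  L3: h(637,297)=(637*31+297)%997=104 -> [104]
  root = 104 != target 176
Candidate B produces the target root.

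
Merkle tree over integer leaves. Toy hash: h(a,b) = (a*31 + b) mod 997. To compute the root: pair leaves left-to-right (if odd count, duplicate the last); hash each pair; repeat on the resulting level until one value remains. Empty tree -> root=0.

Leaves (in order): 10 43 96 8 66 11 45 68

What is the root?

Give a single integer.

Answer: 461

Derivation:
L0: [10, 43, 96, 8, 66, 11, 45, 68]
L1: h(10,43)=(10*31+43)%997=353 h(96,8)=(96*31+8)%997=990 h(66,11)=(66*31+11)%997=63 h(45,68)=(45*31+68)%997=466 -> [353, 990, 63, 466]
L2: h(353,990)=(353*31+990)%997=966 h(63,466)=(63*31+466)%997=425 -> [966, 425]
L3: h(966,425)=(966*31+425)%997=461 -> [461]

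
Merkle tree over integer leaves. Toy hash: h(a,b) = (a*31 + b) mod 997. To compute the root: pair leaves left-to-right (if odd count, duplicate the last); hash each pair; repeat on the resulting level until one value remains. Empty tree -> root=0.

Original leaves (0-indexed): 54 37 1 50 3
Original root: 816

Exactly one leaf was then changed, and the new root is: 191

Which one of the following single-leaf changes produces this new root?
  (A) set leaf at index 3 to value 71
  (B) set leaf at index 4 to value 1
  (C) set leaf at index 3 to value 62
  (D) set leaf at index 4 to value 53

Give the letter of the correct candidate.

Original leaves: [54, 37, 1, 50, 3]
Target new root: 191
Try each candidate change and compute the resulting root:
Candidate A: set leaf[3] = 71 -> leaves = [54, 37, 1, 71, 3]
  L0: [54, 37, 1, 71, 3]
  L1: h(54,37)=(54*31+37)%997=714 h(1,71)=(1*31+71)%997=102 h(3,3)=(3*31+3)%997=96 -> [714, 102, 96]
  L2: h(714,102)=(714*31+102)%997=302 h(96,96)=(96*31+96)%997=81 -> [302, 81]
  L3: h(302,81)=(302*31+81)%997=470 -> [470]
  root = 470 != target 191
Candidate B: set leaf[4] = 1 -> leaves = [54, 37, 1, 50, 1]
  L0: [54, 37, 1, 50, 1]
  L1: h(54,37)=(54*31+37)%997=714 h(1,50)=(1*31+50)%997=81 h(1,1)=(1*31+1)%997=32 -> [714, 81, 32]
  L2: h(714,81)=(714*31+81)%997=281 h(32,32)=(32*31+32)%997=27 -> [281, 27]
  L3: h(281,27)=(281*31+27)%997=762 -> [762]
  root = 762 != target 191
Candidate C: set leaf[3] = 62 -> leaves = [54, 37, 1, 62, 3]
  L0: [54, 37, 1, 62, 3]
  L1: h(54,37)=(54*31+37)%997=714 h(1,62)=(1*31+62)%997=93 h(3,3)=(3*31+3)%997=96 -> [714, 93, 96]
  L2: h(714,93)=(714*31+93)%997=293 h(96,96)=(96*31+96)%997=81 -> [293, 81]
  L3: h(293,81)=(293*31+81)%997=191 -> [191]
  root = 191 == target 191  ** MATCH **
Candidate D: set leaf[4] = 53 -> leaves = [54, 37, 1, 50, 53]
  L0: [54, 37, 1, 50, 53]
  L1: h(54,37)=(54*31+37)%997=714 h(1,50)=(1*31+50)%997=81 h(53,53)=(53*31+53)%997=699 -> [714, 81, 699]
  L2: h(714,81)=(714*31+81)%997=281 h(699,699)=(699*31+699)%997=434 -> [281, 434]
  L3: h(281,434)=(281*31+434)%997=172 -> [172]
  root = 172 != target 191
Candidate C produces the target root.

Answer: C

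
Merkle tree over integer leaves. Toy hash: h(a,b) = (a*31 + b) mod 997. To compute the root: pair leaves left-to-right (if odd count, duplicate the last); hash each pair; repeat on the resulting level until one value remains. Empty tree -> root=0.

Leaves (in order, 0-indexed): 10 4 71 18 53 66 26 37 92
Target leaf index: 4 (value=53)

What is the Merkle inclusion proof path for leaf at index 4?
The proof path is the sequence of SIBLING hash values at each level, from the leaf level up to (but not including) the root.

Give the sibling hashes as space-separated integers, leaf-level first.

Answer: 66 843 986 725

Derivation:
L0 (leaves): [10, 4, 71, 18, 53, 66, 26, 37, 92], target index=4
L1: h(10,4)=(10*31+4)%997=314 [pair 0] h(71,18)=(71*31+18)%997=225 [pair 1] h(53,66)=(53*31+66)%997=712 [pair 2] h(26,37)=(26*31+37)%997=843 [pair 3] h(92,92)=(92*31+92)%997=950 [pair 4] -> [314, 225, 712, 843, 950]
  Sibling for proof at L0: 66
L2: h(314,225)=(314*31+225)%997=986 [pair 0] h(712,843)=(712*31+843)%997=981 [pair 1] h(950,950)=(950*31+950)%997=490 [pair 2] -> [986, 981, 490]
  Sibling for proof at L1: 843
L3: h(986,981)=(986*31+981)%997=640 [pair 0] h(490,490)=(490*31+490)%997=725 [pair 1] -> [640, 725]
  Sibling for proof at L2: 986
L4: h(640,725)=(640*31+725)%997=625 [pair 0] -> [625]
  Sibling for proof at L3: 725
Root: 625
Proof path (sibling hashes from leaf to root): [66, 843, 986, 725]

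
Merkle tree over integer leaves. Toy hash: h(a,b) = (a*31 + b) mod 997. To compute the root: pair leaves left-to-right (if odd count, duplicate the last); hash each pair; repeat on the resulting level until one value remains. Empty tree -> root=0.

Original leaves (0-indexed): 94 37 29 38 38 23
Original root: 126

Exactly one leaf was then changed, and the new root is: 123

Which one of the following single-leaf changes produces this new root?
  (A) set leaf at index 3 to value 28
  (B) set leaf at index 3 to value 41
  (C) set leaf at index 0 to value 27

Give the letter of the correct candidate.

Answer: C

Derivation:
Original leaves: [94, 37, 29, 38, 38, 23]
Target new root: 123
Try each candidate change and compute the resulting root:
Candidate A: set leaf[3] = 28 -> leaves = [94, 37, 29, 28, 38, 23]
  L0: [94, 37, 29, 28, 38, 23]
  L1: h(94,37)=(94*31+37)%997=957 h(29,28)=(29*31+28)%997=927 h(38,23)=(38*31+23)%997=204 -> [957, 927, 204]
  L2: h(957,927)=(957*31+927)%997=684 h(204,204)=(204*31+204)%997=546 -> [684, 546]
  L3: h(684,546)=(684*31+546)%997=813 -> [813]
  root = 813 != target 123
Candidate B: set leaf[3] = 41 -> leaves = [94, 37, 29, 41, 38, 23]
  L0: [94, 37, 29, 41, 38, 23]
  L1: h(94,37)=(94*31+37)%997=957 h(29,41)=(29*31+41)%997=940 h(38,23)=(38*31+23)%997=204 -> [957, 940, 204]
  L2: h(957,940)=(957*31+940)%997=697 h(204,204)=(204*31+204)%997=546 -> [697, 546]
  L3: h(697,546)=(697*31+546)%997=219 -> [219]
  root = 219 != target 123
Candidate C: set leaf[0] = 27 -> leaves = [27, 37, 29, 38, 38, 23]
  L0: [27, 37, 29, 38, 38, 23]
  L1: h(27,37)=(27*31+37)%997=874 h(29,38)=(29*31+38)%997=937 h(38,23)=(38*31+23)%997=204 -> [874, 937, 204]
  L2: h(874,937)=(874*31+937)%997=115 h(204,204)=(204*31+204)%997=546 -> [115, 546]
  L3: h(115,546)=(115*31+546)%997=123 -> [123]
  root = 123 == target 123  ** MATCH **
Candidate C produces the target root.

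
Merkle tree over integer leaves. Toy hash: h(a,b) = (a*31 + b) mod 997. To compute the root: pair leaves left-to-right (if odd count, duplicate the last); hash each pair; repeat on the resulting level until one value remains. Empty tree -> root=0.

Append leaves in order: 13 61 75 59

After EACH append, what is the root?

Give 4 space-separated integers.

Answer: 13 464 832 816

Derivation:
After append 13 (leaves=[13]):
  L0: [13]
  root=13
After append 61 (leaves=[13, 61]):
  L0: [13, 61]
  L1: h(13,61)=(13*31+61)%997=464 -> [464]
  root=464
After append 75 (leaves=[13, 61, 75]):
  L0: [13, 61, 75]
  L1: h(13,61)=(13*31+61)%997=464 h(75,75)=(75*31+75)%997=406 -> [464, 406]
  L2: h(464,406)=(464*31+406)%997=832 -> [832]
  root=832
After append 59 (leaves=[13, 61, 75, 59]):
  L0: [13, 61, 75, 59]
  L1: h(13,61)=(13*31+61)%997=464 h(75,59)=(75*31+59)%997=390 -> [464, 390]
  L2: h(464,390)=(464*31+390)%997=816 -> [816]
  root=816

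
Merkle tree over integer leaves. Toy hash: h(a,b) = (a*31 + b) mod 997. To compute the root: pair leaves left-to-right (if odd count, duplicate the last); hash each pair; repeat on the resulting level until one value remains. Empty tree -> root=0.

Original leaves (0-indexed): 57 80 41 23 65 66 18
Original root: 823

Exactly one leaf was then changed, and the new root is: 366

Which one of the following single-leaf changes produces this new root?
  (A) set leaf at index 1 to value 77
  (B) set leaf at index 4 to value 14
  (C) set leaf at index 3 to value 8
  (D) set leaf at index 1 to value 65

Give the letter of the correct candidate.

Original leaves: [57, 80, 41, 23, 65, 66, 18]
Target new root: 366
Try each candidate change and compute the resulting root:
Candidate A: set leaf[1] = 77 -> leaves = [57, 77, 41, 23, 65, 66, 18]
  L0: [57, 77, 41, 23, 65, 66, 18]
  L1: h(57,77)=(57*31+77)%997=847 h(41,23)=(41*31+23)%997=297 h(65,66)=(65*31+66)%997=87 h(18,18)=(18*31+18)%997=576 -> [847, 297, 87, 576]
  L2: h(847,297)=(847*31+297)%997=632 h(87,576)=(87*31+576)%997=282 -> [632, 282]
  L3: h(632,282)=(632*31+282)%997=931 -> [931]
  root = 931 != target 366
Candidate B: set leaf[4] = 14 -> leaves = [57, 80, 41, 23, 14, 66, 18]
  L0: [57, 80, 41, 23, 14, 66, 18]
  L1: h(57,80)=(57*31+80)%997=850 h(41,23)=(41*31+23)%997=297 h(14,66)=(14*31+66)%997=500 h(18,18)=(18*31+18)%997=576 -> [850, 297, 500, 576]
  L2: h(850,297)=(850*31+297)%997=725 h(500,576)=(500*31+576)%997=124 -> [725, 124]
  L3: h(725,124)=(725*31+124)%997=665 -> [665]
  root = 665 != target 366
Candidate C: set leaf[3] = 8 -> leaves = [57, 80, 41, 8, 65, 66, 18]
  L0: [57, 80, 41, 8, 65, 66, 18]
  L1: h(57,80)=(57*31+80)%997=850 h(41,8)=(41*31+8)%997=282 h(65,66)=(65*31+66)%997=87 h(18,18)=(18*31+18)%997=576 -> [850, 282, 87, 576]
  L2: h(850,282)=(850*31+282)%997=710 h(87,576)=(87*31+576)%997=282 -> [710, 282]
  L3: h(710,282)=(710*31+282)%997=358 -> [358]
  root = 358 != target 366
Candidate D: set leaf[1] = 65 -> leaves = [57, 65, 41, 23, 65, 66, 18]
  L0: [57, 65, 41, 23, 65, 66, 18]
  L1: h(57,65)=(57*31+65)%997=835 h(41,23)=(41*31+23)%997=297 h(65,66)=(65*31+66)%997=87 h(18,18)=(18*31+18)%997=576 -> [835, 297, 87, 576]
  L2: h(835,297)=(835*31+297)%997=260 h(87,576)=(87*31+576)%997=282 -> [260, 282]
  L3: h(260,282)=(260*31+282)%997=366 -> [366]
  root = 366 == target 366  ** MATCH **
Candidate D produces the target root.

Answer: D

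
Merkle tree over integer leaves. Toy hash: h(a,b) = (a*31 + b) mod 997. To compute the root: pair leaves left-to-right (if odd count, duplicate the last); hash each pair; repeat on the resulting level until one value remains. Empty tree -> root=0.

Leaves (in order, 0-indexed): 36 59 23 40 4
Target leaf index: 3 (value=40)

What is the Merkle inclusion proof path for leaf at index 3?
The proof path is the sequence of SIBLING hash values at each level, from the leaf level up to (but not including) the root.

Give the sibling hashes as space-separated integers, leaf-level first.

Answer: 23 178 108

Derivation:
L0 (leaves): [36, 59, 23, 40, 4], target index=3
L1: h(36,59)=(36*31+59)%997=178 [pair 0] h(23,40)=(23*31+40)%997=753 [pair 1] h(4,4)=(4*31+4)%997=128 [pair 2] -> [178, 753, 128]
  Sibling for proof at L0: 23
L2: h(178,753)=(178*31+753)%997=289 [pair 0] h(128,128)=(128*31+128)%997=108 [pair 1] -> [289, 108]
  Sibling for proof at L1: 178
L3: h(289,108)=(289*31+108)%997=94 [pair 0] -> [94]
  Sibling for proof at L2: 108
Root: 94
Proof path (sibling hashes from leaf to root): [23, 178, 108]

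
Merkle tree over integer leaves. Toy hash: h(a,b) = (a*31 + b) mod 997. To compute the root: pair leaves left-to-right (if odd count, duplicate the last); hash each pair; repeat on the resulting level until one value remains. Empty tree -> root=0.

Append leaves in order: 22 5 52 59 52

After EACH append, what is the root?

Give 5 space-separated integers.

After append 22 (leaves=[22]):
  L0: [22]
  root=22
After append 5 (leaves=[22, 5]):
  L0: [22, 5]
  L1: h(22,5)=(22*31+5)%997=687 -> [687]
  root=687
After append 52 (leaves=[22, 5, 52]):
  L0: [22, 5, 52]
  L1: h(22,5)=(22*31+5)%997=687 h(52,52)=(52*31+52)%997=667 -> [687, 667]
  L2: h(687,667)=(687*31+667)%997=30 -> [30]
  root=30
After append 59 (leaves=[22, 5, 52, 59]):
  L0: [22, 5, 52, 59]
  L1: h(22,5)=(22*31+5)%997=687 h(52,59)=(52*31+59)%997=674 -> [687, 674]
  L2: h(687,674)=(687*31+674)%997=37 -> [37]
  root=37
After append 52 (leaves=[22, 5, 52, 59, 52]):
  L0: [22, 5, 52, 59, 52]
  L1: h(22,5)=(22*31+5)%997=687 h(52,59)=(52*31+59)%997=674 h(52,52)=(52*31+52)%997=667 -> [687, 674, 667]
  L2: h(687,674)=(687*31+674)%997=37 h(667,667)=(667*31+667)%997=407 -> [37, 407]
  L3: h(37,407)=(37*31+407)%997=557 -> [557]
  root=557

Answer: 22 687 30 37 557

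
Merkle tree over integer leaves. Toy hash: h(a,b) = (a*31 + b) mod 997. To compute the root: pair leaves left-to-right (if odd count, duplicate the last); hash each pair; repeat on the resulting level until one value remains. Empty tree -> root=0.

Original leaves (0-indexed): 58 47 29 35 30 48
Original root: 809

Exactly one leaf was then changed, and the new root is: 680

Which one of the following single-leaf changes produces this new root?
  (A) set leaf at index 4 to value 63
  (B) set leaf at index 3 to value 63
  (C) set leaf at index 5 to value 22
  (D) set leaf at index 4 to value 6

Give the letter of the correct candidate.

Original leaves: [58, 47, 29, 35, 30, 48]
Target new root: 680
Try each candidate change and compute the resulting root:
Candidate A: set leaf[4] = 63 -> leaves = [58, 47, 29, 35, 63, 48]
  L0: [58, 47, 29, 35, 63, 48]
  L1: h(58,47)=(58*31+47)%997=848 h(29,35)=(29*31+35)%997=934 h(63,48)=(63*31+48)%997=7 -> [848, 934, 7]
  L2: h(848,934)=(848*31+934)%997=303 h(7,7)=(7*31+7)%997=224 -> [303, 224]
  L3: h(303,224)=(303*31+224)%997=644 -> [644]
  root = 644 != target 680
Candidate B: set leaf[3] = 63 -> leaves = [58, 47, 29, 63, 30, 48]
  L0: [58, 47, 29, 63, 30, 48]
  L1: h(58,47)=(58*31+47)%997=848 h(29,63)=(29*31+63)%997=962 h(30,48)=(30*31+48)%997=978 -> [848, 962, 978]
  L2: h(848,962)=(848*31+962)%997=331 h(978,978)=(978*31+978)%997=389 -> [331, 389]
  L3: h(331,389)=(331*31+389)%997=680 -> [680]
  root = 680 == target 680  ** MATCH **
Candidate C: set leaf[5] = 22 -> leaves = [58, 47, 29, 35, 30, 22]
  L0: [58, 47, 29, 35, 30, 22]
  L1: h(58,47)=(58*31+47)%997=848 h(29,35)=(29*31+35)%997=934 h(30,22)=(30*31+22)%997=952 -> [848, 934, 952]
  L2: h(848,934)=(848*31+934)%997=303 h(952,952)=(952*31+952)%997=554 -> [303, 554]
  L3: h(303,554)=(303*31+554)%997=974 -> [974]
  root = 974 != target 680
Candidate D: set leaf[4] = 6 -> leaves = [58, 47, 29, 35, 6, 48]
  L0: [58, 47, 29, 35, 6, 48]
  L1: h(58,47)=(58*31+47)%997=848 h(29,35)=(29*31+35)%997=934 h(6,48)=(6*31+48)%997=234 -> [848, 934, 234]
  L2: h(848,934)=(848*31+934)%997=303 h(234,234)=(234*31+234)%997=509 -> [303, 509]
  L3: h(303,509)=(303*31+509)%997=929 -> [929]
  root = 929 != target 680
Candidate B produces the target root.

Answer: B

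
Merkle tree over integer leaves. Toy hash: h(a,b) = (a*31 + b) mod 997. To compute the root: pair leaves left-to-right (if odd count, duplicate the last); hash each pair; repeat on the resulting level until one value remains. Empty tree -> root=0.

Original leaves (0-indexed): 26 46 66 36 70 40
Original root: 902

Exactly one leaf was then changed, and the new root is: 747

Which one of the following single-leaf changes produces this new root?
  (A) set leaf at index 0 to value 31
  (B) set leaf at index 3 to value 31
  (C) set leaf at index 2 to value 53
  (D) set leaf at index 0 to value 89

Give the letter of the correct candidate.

Original leaves: [26, 46, 66, 36, 70, 40]
Target new root: 747
Try each candidate change and compute the resulting root:
Candidate A: set leaf[0] = 31 -> leaves = [31, 46, 66, 36, 70, 40]
  L0: [31, 46, 66, 36, 70, 40]
  L1: h(31,46)=(31*31+46)%997=10 h(66,36)=(66*31+36)%997=88 h(70,40)=(70*31+40)%997=216 -> [10, 88, 216]
  L2: h(10,88)=(10*31+88)%997=398 h(216,216)=(216*31+216)%997=930 -> [398, 930]
  L3: h(398,930)=(398*31+930)%997=307 -> [307]
  root = 307 != target 747
Candidate B: set leaf[3] = 31 -> leaves = [26, 46, 66, 31, 70, 40]
  L0: [26, 46, 66, 31, 70, 40]
  L1: h(26,46)=(26*31+46)%997=852 h(66,31)=(66*31+31)%997=83 h(70,40)=(70*31+40)%997=216 -> [852, 83, 216]
  L2: h(852,83)=(852*31+83)%997=573 h(216,216)=(216*31+216)%997=930 -> [573, 930]
  L3: h(573,930)=(573*31+930)%997=747 -> [747]
  root = 747 == target 747  ** MATCH **
Candidate C: set leaf[2] = 53 -> leaves = [26, 46, 53, 36, 70, 40]
  L0: [26, 46, 53, 36, 70, 40]
  L1: h(26,46)=(26*31+46)%997=852 h(53,36)=(53*31+36)%997=682 h(70,40)=(70*31+40)%997=216 -> [852, 682, 216]
  L2: h(852,682)=(852*31+682)%997=175 h(216,216)=(216*31+216)%997=930 -> [175, 930]
  L3: h(175,930)=(175*31+930)%997=373 -> [373]
  root = 373 != target 747
Candidate D: set leaf[0] = 89 -> leaves = [89, 46, 66, 36, 70, 40]
  L0: [89, 46, 66, 36, 70, 40]
  L1: h(89,46)=(89*31+46)%997=811 h(66,36)=(66*31+36)%997=88 h(70,40)=(70*31+40)%997=216 -> [811, 88, 216]
  L2: h(811,88)=(811*31+88)%997=304 h(216,216)=(216*31+216)%997=930 -> [304, 930]
  L3: h(304,930)=(304*31+930)%997=384 -> [384]
  root = 384 != target 747
Candidate B produces the target root.

Answer: B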